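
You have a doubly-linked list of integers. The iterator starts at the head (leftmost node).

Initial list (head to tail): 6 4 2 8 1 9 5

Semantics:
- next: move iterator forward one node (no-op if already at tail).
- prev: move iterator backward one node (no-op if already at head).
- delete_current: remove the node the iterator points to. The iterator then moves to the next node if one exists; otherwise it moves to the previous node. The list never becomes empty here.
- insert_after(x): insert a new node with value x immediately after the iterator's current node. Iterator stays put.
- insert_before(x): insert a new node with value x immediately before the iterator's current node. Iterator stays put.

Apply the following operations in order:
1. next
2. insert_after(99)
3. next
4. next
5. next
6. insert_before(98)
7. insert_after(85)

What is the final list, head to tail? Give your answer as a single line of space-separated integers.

Answer: 6 4 99 2 98 8 85 1 9 5

Derivation:
After 1 (next): list=[6, 4, 2, 8, 1, 9, 5] cursor@4
After 2 (insert_after(99)): list=[6, 4, 99, 2, 8, 1, 9, 5] cursor@4
After 3 (next): list=[6, 4, 99, 2, 8, 1, 9, 5] cursor@99
After 4 (next): list=[6, 4, 99, 2, 8, 1, 9, 5] cursor@2
After 5 (next): list=[6, 4, 99, 2, 8, 1, 9, 5] cursor@8
After 6 (insert_before(98)): list=[6, 4, 99, 2, 98, 8, 1, 9, 5] cursor@8
After 7 (insert_after(85)): list=[6, 4, 99, 2, 98, 8, 85, 1, 9, 5] cursor@8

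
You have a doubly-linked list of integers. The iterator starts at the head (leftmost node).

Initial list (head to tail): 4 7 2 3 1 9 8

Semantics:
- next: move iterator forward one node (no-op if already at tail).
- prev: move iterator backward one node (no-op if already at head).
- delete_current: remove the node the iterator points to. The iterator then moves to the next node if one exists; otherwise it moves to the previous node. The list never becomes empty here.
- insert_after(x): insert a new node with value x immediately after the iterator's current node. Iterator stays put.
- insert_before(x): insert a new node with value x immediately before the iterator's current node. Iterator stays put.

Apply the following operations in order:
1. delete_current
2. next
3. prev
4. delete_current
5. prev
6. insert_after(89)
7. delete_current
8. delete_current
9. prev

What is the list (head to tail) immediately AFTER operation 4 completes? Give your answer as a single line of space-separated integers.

Answer: 2 3 1 9 8

Derivation:
After 1 (delete_current): list=[7, 2, 3, 1, 9, 8] cursor@7
After 2 (next): list=[7, 2, 3, 1, 9, 8] cursor@2
After 3 (prev): list=[7, 2, 3, 1, 9, 8] cursor@7
After 4 (delete_current): list=[2, 3, 1, 9, 8] cursor@2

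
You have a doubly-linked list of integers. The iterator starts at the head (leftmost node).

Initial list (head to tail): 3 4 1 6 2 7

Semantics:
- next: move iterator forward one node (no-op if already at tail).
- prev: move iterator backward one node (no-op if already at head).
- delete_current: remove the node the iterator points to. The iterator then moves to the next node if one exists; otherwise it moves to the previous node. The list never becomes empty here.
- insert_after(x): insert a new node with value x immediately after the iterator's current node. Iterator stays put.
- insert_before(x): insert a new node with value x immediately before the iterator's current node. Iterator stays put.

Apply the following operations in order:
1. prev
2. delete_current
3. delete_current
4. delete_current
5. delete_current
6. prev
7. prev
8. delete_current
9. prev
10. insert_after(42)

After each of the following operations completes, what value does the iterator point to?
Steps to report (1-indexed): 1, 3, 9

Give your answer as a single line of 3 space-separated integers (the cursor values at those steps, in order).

Answer: 3 1 7

Derivation:
After 1 (prev): list=[3, 4, 1, 6, 2, 7] cursor@3
After 2 (delete_current): list=[4, 1, 6, 2, 7] cursor@4
After 3 (delete_current): list=[1, 6, 2, 7] cursor@1
After 4 (delete_current): list=[6, 2, 7] cursor@6
After 5 (delete_current): list=[2, 7] cursor@2
After 6 (prev): list=[2, 7] cursor@2
After 7 (prev): list=[2, 7] cursor@2
After 8 (delete_current): list=[7] cursor@7
After 9 (prev): list=[7] cursor@7
After 10 (insert_after(42)): list=[7, 42] cursor@7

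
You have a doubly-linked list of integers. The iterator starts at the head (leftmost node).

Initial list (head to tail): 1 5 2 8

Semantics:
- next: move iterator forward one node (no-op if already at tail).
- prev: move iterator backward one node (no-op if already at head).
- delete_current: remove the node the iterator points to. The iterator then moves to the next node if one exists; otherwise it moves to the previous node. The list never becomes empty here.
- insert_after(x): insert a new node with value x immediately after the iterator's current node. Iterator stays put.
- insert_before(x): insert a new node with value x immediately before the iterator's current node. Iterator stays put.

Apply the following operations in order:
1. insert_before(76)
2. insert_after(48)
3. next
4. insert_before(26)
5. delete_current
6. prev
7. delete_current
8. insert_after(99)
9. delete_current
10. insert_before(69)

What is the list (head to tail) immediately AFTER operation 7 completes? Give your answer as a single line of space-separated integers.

After 1 (insert_before(76)): list=[76, 1, 5, 2, 8] cursor@1
After 2 (insert_after(48)): list=[76, 1, 48, 5, 2, 8] cursor@1
After 3 (next): list=[76, 1, 48, 5, 2, 8] cursor@48
After 4 (insert_before(26)): list=[76, 1, 26, 48, 5, 2, 8] cursor@48
After 5 (delete_current): list=[76, 1, 26, 5, 2, 8] cursor@5
After 6 (prev): list=[76, 1, 26, 5, 2, 8] cursor@26
After 7 (delete_current): list=[76, 1, 5, 2, 8] cursor@5

Answer: 76 1 5 2 8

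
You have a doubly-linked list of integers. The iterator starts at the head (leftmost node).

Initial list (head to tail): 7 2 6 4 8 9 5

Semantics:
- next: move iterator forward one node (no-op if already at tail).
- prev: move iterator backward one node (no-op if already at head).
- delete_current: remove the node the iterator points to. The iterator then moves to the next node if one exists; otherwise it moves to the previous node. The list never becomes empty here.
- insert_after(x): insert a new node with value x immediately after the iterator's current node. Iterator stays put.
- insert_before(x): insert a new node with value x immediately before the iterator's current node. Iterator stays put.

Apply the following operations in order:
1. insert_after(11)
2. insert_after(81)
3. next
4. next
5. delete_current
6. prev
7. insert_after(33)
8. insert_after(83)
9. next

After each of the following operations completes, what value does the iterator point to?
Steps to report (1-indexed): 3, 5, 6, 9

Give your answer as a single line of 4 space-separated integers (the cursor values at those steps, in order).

Answer: 81 2 81 83

Derivation:
After 1 (insert_after(11)): list=[7, 11, 2, 6, 4, 8, 9, 5] cursor@7
After 2 (insert_after(81)): list=[7, 81, 11, 2, 6, 4, 8, 9, 5] cursor@7
After 3 (next): list=[7, 81, 11, 2, 6, 4, 8, 9, 5] cursor@81
After 4 (next): list=[7, 81, 11, 2, 6, 4, 8, 9, 5] cursor@11
After 5 (delete_current): list=[7, 81, 2, 6, 4, 8, 9, 5] cursor@2
After 6 (prev): list=[7, 81, 2, 6, 4, 8, 9, 5] cursor@81
After 7 (insert_after(33)): list=[7, 81, 33, 2, 6, 4, 8, 9, 5] cursor@81
After 8 (insert_after(83)): list=[7, 81, 83, 33, 2, 6, 4, 8, 9, 5] cursor@81
After 9 (next): list=[7, 81, 83, 33, 2, 6, 4, 8, 9, 5] cursor@83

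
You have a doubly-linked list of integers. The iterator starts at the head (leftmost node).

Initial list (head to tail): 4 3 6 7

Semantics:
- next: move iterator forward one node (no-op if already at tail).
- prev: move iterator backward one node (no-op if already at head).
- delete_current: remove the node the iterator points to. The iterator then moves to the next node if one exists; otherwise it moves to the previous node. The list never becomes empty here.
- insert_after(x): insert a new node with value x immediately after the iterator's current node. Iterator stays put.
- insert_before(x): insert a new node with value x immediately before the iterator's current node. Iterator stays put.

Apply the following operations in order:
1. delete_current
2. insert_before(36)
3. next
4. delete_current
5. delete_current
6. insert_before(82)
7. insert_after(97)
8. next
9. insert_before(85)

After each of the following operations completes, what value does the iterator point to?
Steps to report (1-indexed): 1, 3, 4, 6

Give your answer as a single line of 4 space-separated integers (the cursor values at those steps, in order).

After 1 (delete_current): list=[3, 6, 7] cursor@3
After 2 (insert_before(36)): list=[36, 3, 6, 7] cursor@3
After 3 (next): list=[36, 3, 6, 7] cursor@6
After 4 (delete_current): list=[36, 3, 7] cursor@7
After 5 (delete_current): list=[36, 3] cursor@3
After 6 (insert_before(82)): list=[36, 82, 3] cursor@3
After 7 (insert_after(97)): list=[36, 82, 3, 97] cursor@3
After 8 (next): list=[36, 82, 3, 97] cursor@97
After 9 (insert_before(85)): list=[36, 82, 3, 85, 97] cursor@97

Answer: 3 6 7 3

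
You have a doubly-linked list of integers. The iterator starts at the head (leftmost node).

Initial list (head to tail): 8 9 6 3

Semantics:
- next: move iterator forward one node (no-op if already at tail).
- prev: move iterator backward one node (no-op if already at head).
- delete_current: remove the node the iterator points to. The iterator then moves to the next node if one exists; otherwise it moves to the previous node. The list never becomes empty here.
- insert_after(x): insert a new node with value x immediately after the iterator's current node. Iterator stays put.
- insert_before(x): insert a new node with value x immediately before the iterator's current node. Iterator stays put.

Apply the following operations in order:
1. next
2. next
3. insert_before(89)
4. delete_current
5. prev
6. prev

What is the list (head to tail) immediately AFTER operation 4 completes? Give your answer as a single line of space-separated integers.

After 1 (next): list=[8, 9, 6, 3] cursor@9
After 2 (next): list=[8, 9, 6, 3] cursor@6
After 3 (insert_before(89)): list=[8, 9, 89, 6, 3] cursor@6
After 4 (delete_current): list=[8, 9, 89, 3] cursor@3

Answer: 8 9 89 3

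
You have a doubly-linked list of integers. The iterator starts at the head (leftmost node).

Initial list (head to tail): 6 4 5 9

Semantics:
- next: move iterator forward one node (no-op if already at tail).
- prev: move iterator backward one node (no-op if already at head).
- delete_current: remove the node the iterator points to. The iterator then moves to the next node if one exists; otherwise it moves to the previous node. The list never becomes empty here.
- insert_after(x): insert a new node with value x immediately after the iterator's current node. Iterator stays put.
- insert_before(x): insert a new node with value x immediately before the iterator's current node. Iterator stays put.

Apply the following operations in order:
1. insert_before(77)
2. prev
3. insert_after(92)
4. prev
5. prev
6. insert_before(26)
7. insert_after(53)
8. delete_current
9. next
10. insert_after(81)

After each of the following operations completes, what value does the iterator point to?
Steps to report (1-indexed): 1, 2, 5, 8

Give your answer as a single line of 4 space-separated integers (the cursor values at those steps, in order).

Answer: 6 77 77 53

Derivation:
After 1 (insert_before(77)): list=[77, 6, 4, 5, 9] cursor@6
After 2 (prev): list=[77, 6, 4, 5, 9] cursor@77
After 3 (insert_after(92)): list=[77, 92, 6, 4, 5, 9] cursor@77
After 4 (prev): list=[77, 92, 6, 4, 5, 9] cursor@77
After 5 (prev): list=[77, 92, 6, 4, 5, 9] cursor@77
After 6 (insert_before(26)): list=[26, 77, 92, 6, 4, 5, 9] cursor@77
After 7 (insert_after(53)): list=[26, 77, 53, 92, 6, 4, 5, 9] cursor@77
After 8 (delete_current): list=[26, 53, 92, 6, 4, 5, 9] cursor@53
After 9 (next): list=[26, 53, 92, 6, 4, 5, 9] cursor@92
After 10 (insert_after(81)): list=[26, 53, 92, 81, 6, 4, 5, 9] cursor@92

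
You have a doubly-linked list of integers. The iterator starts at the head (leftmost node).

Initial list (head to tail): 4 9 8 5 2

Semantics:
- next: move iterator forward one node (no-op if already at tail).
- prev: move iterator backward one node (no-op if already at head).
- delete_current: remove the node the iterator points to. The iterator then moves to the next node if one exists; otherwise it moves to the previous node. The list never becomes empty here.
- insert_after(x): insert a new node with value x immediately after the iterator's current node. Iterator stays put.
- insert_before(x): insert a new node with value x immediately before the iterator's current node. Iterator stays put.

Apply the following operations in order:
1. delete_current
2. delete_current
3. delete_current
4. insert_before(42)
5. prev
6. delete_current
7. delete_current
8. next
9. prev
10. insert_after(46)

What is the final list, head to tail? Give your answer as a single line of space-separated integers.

After 1 (delete_current): list=[9, 8, 5, 2] cursor@9
After 2 (delete_current): list=[8, 5, 2] cursor@8
After 3 (delete_current): list=[5, 2] cursor@5
After 4 (insert_before(42)): list=[42, 5, 2] cursor@5
After 5 (prev): list=[42, 5, 2] cursor@42
After 6 (delete_current): list=[5, 2] cursor@5
After 7 (delete_current): list=[2] cursor@2
After 8 (next): list=[2] cursor@2
After 9 (prev): list=[2] cursor@2
After 10 (insert_after(46)): list=[2, 46] cursor@2

Answer: 2 46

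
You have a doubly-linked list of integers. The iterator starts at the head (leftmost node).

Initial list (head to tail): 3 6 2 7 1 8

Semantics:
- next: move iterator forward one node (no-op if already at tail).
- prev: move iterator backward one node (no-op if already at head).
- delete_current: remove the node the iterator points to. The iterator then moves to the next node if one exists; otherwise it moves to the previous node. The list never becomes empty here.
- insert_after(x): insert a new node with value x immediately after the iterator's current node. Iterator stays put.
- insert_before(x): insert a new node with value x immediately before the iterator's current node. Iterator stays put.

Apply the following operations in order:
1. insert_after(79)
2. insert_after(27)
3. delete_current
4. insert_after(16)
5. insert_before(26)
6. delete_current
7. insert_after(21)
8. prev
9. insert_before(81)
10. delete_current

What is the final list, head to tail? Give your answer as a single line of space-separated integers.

Answer: 81 16 21 79 6 2 7 1 8

Derivation:
After 1 (insert_after(79)): list=[3, 79, 6, 2, 7, 1, 8] cursor@3
After 2 (insert_after(27)): list=[3, 27, 79, 6, 2, 7, 1, 8] cursor@3
After 3 (delete_current): list=[27, 79, 6, 2, 7, 1, 8] cursor@27
After 4 (insert_after(16)): list=[27, 16, 79, 6, 2, 7, 1, 8] cursor@27
After 5 (insert_before(26)): list=[26, 27, 16, 79, 6, 2, 7, 1, 8] cursor@27
After 6 (delete_current): list=[26, 16, 79, 6, 2, 7, 1, 8] cursor@16
After 7 (insert_after(21)): list=[26, 16, 21, 79, 6, 2, 7, 1, 8] cursor@16
After 8 (prev): list=[26, 16, 21, 79, 6, 2, 7, 1, 8] cursor@26
After 9 (insert_before(81)): list=[81, 26, 16, 21, 79, 6, 2, 7, 1, 8] cursor@26
After 10 (delete_current): list=[81, 16, 21, 79, 6, 2, 7, 1, 8] cursor@16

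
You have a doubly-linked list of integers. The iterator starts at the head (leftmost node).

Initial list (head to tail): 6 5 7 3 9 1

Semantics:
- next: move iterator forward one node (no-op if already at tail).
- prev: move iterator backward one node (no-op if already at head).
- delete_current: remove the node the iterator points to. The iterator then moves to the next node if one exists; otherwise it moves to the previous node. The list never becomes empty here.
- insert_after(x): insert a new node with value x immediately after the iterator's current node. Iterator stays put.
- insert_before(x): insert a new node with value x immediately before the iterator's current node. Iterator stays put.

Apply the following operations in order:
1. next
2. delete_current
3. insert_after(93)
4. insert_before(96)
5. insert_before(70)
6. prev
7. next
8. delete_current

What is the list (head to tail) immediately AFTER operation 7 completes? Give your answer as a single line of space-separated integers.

After 1 (next): list=[6, 5, 7, 3, 9, 1] cursor@5
After 2 (delete_current): list=[6, 7, 3, 9, 1] cursor@7
After 3 (insert_after(93)): list=[6, 7, 93, 3, 9, 1] cursor@7
After 4 (insert_before(96)): list=[6, 96, 7, 93, 3, 9, 1] cursor@7
After 5 (insert_before(70)): list=[6, 96, 70, 7, 93, 3, 9, 1] cursor@7
After 6 (prev): list=[6, 96, 70, 7, 93, 3, 9, 1] cursor@70
After 7 (next): list=[6, 96, 70, 7, 93, 3, 9, 1] cursor@7

Answer: 6 96 70 7 93 3 9 1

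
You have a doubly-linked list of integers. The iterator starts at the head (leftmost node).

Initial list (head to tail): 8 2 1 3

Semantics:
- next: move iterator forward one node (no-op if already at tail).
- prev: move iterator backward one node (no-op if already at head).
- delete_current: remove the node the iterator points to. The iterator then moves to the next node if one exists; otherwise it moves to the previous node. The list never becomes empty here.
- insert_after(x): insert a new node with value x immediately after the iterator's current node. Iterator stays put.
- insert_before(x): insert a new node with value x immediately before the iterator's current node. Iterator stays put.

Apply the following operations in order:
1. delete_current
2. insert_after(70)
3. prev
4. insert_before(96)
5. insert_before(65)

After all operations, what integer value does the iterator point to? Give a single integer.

After 1 (delete_current): list=[2, 1, 3] cursor@2
After 2 (insert_after(70)): list=[2, 70, 1, 3] cursor@2
After 3 (prev): list=[2, 70, 1, 3] cursor@2
After 4 (insert_before(96)): list=[96, 2, 70, 1, 3] cursor@2
After 5 (insert_before(65)): list=[96, 65, 2, 70, 1, 3] cursor@2

Answer: 2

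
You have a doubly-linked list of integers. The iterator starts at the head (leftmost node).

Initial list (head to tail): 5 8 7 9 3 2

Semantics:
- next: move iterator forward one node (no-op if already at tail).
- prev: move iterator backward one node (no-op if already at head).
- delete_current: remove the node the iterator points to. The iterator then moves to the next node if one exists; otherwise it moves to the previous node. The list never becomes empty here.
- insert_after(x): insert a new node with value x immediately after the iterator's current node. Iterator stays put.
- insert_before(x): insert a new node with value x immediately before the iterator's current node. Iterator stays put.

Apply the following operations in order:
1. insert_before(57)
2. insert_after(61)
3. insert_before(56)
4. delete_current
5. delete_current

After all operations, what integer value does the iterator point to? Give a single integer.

After 1 (insert_before(57)): list=[57, 5, 8, 7, 9, 3, 2] cursor@5
After 2 (insert_after(61)): list=[57, 5, 61, 8, 7, 9, 3, 2] cursor@5
After 3 (insert_before(56)): list=[57, 56, 5, 61, 8, 7, 9, 3, 2] cursor@5
After 4 (delete_current): list=[57, 56, 61, 8, 7, 9, 3, 2] cursor@61
After 5 (delete_current): list=[57, 56, 8, 7, 9, 3, 2] cursor@8

Answer: 8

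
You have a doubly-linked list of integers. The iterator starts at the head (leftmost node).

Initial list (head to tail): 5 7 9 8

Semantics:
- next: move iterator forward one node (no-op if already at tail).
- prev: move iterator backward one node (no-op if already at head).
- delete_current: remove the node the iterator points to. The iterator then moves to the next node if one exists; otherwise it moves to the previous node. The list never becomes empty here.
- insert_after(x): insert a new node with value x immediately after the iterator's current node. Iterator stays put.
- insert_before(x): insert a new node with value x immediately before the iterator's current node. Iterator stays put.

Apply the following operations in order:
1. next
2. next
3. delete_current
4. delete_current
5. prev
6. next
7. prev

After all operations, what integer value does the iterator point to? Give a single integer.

Answer: 5

Derivation:
After 1 (next): list=[5, 7, 9, 8] cursor@7
After 2 (next): list=[5, 7, 9, 8] cursor@9
After 3 (delete_current): list=[5, 7, 8] cursor@8
After 4 (delete_current): list=[5, 7] cursor@7
After 5 (prev): list=[5, 7] cursor@5
After 6 (next): list=[5, 7] cursor@7
After 7 (prev): list=[5, 7] cursor@5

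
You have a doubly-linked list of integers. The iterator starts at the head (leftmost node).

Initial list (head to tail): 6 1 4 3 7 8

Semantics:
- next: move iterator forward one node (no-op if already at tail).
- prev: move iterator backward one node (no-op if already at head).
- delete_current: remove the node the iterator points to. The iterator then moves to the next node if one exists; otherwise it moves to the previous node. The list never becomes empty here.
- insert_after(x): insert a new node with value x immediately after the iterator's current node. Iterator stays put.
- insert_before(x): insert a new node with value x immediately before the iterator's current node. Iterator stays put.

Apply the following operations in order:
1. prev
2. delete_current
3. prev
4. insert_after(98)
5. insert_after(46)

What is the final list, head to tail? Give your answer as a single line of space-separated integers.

After 1 (prev): list=[6, 1, 4, 3, 7, 8] cursor@6
After 2 (delete_current): list=[1, 4, 3, 7, 8] cursor@1
After 3 (prev): list=[1, 4, 3, 7, 8] cursor@1
After 4 (insert_after(98)): list=[1, 98, 4, 3, 7, 8] cursor@1
After 5 (insert_after(46)): list=[1, 46, 98, 4, 3, 7, 8] cursor@1

Answer: 1 46 98 4 3 7 8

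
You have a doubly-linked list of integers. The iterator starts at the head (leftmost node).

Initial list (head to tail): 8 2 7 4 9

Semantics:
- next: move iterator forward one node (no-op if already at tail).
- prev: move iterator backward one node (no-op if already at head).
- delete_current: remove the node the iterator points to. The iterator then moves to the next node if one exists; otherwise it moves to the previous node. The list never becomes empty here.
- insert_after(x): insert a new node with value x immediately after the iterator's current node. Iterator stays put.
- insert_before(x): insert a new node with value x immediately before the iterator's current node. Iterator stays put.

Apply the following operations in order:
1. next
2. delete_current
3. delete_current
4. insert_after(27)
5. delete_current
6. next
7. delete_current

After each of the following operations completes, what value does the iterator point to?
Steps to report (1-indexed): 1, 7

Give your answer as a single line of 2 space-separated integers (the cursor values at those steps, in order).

After 1 (next): list=[8, 2, 7, 4, 9] cursor@2
After 2 (delete_current): list=[8, 7, 4, 9] cursor@7
After 3 (delete_current): list=[8, 4, 9] cursor@4
After 4 (insert_after(27)): list=[8, 4, 27, 9] cursor@4
After 5 (delete_current): list=[8, 27, 9] cursor@27
After 6 (next): list=[8, 27, 9] cursor@9
After 7 (delete_current): list=[8, 27] cursor@27

Answer: 2 27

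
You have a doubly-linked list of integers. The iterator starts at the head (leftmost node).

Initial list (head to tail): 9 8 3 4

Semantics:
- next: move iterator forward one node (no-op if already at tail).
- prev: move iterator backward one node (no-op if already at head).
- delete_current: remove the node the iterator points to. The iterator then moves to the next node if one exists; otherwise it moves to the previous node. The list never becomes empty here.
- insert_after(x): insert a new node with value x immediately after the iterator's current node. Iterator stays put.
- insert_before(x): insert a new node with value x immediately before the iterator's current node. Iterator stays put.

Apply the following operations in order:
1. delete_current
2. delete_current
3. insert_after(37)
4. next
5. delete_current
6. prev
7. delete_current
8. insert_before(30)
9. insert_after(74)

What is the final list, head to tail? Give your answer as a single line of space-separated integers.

After 1 (delete_current): list=[8, 3, 4] cursor@8
After 2 (delete_current): list=[3, 4] cursor@3
After 3 (insert_after(37)): list=[3, 37, 4] cursor@3
After 4 (next): list=[3, 37, 4] cursor@37
After 5 (delete_current): list=[3, 4] cursor@4
After 6 (prev): list=[3, 4] cursor@3
After 7 (delete_current): list=[4] cursor@4
After 8 (insert_before(30)): list=[30, 4] cursor@4
After 9 (insert_after(74)): list=[30, 4, 74] cursor@4

Answer: 30 4 74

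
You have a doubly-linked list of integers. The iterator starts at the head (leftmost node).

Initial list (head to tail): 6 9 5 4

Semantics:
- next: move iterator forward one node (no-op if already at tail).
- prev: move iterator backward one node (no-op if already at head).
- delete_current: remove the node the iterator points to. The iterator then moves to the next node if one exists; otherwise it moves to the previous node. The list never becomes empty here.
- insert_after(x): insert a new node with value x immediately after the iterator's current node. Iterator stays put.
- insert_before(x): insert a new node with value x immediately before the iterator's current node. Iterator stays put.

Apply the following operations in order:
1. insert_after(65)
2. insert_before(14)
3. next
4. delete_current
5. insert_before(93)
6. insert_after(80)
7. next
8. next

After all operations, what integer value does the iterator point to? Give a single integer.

Answer: 5

Derivation:
After 1 (insert_after(65)): list=[6, 65, 9, 5, 4] cursor@6
After 2 (insert_before(14)): list=[14, 6, 65, 9, 5, 4] cursor@6
After 3 (next): list=[14, 6, 65, 9, 5, 4] cursor@65
After 4 (delete_current): list=[14, 6, 9, 5, 4] cursor@9
After 5 (insert_before(93)): list=[14, 6, 93, 9, 5, 4] cursor@9
After 6 (insert_after(80)): list=[14, 6, 93, 9, 80, 5, 4] cursor@9
After 7 (next): list=[14, 6, 93, 9, 80, 5, 4] cursor@80
After 8 (next): list=[14, 6, 93, 9, 80, 5, 4] cursor@5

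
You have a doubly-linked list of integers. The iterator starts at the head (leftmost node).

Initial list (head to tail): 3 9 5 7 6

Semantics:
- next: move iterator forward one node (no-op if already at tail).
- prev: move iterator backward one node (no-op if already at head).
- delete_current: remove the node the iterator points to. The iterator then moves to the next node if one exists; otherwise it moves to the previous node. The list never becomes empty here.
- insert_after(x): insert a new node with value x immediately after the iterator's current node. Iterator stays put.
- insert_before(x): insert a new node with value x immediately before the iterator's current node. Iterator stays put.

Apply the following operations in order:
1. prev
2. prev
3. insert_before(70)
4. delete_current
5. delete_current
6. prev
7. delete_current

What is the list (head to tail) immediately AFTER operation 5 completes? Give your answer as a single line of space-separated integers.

After 1 (prev): list=[3, 9, 5, 7, 6] cursor@3
After 2 (prev): list=[3, 9, 5, 7, 6] cursor@3
After 3 (insert_before(70)): list=[70, 3, 9, 5, 7, 6] cursor@3
After 4 (delete_current): list=[70, 9, 5, 7, 6] cursor@9
After 5 (delete_current): list=[70, 5, 7, 6] cursor@5

Answer: 70 5 7 6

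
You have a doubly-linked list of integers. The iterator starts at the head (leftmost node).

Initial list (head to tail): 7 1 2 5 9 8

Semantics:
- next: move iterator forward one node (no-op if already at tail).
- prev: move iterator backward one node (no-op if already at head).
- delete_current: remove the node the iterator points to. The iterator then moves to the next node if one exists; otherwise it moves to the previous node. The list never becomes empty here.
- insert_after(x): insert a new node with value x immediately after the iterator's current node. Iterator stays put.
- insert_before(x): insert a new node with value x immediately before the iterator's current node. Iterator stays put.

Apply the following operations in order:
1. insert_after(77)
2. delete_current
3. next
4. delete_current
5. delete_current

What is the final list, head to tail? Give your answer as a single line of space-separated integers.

After 1 (insert_after(77)): list=[7, 77, 1, 2, 5, 9, 8] cursor@7
After 2 (delete_current): list=[77, 1, 2, 5, 9, 8] cursor@77
After 3 (next): list=[77, 1, 2, 5, 9, 8] cursor@1
After 4 (delete_current): list=[77, 2, 5, 9, 8] cursor@2
After 5 (delete_current): list=[77, 5, 9, 8] cursor@5

Answer: 77 5 9 8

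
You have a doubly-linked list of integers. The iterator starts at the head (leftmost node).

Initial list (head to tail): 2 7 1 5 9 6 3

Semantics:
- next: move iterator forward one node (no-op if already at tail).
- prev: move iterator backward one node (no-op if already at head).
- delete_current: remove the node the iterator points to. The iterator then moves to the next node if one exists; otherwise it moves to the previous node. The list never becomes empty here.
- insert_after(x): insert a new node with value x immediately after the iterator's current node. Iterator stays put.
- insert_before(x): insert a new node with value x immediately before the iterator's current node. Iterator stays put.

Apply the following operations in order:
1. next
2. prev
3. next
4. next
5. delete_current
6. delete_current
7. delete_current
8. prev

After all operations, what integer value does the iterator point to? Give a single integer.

After 1 (next): list=[2, 7, 1, 5, 9, 6, 3] cursor@7
After 2 (prev): list=[2, 7, 1, 5, 9, 6, 3] cursor@2
After 3 (next): list=[2, 7, 1, 5, 9, 6, 3] cursor@7
After 4 (next): list=[2, 7, 1, 5, 9, 6, 3] cursor@1
After 5 (delete_current): list=[2, 7, 5, 9, 6, 3] cursor@5
After 6 (delete_current): list=[2, 7, 9, 6, 3] cursor@9
After 7 (delete_current): list=[2, 7, 6, 3] cursor@6
After 8 (prev): list=[2, 7, 6, 3] cursor@7

Answer: 7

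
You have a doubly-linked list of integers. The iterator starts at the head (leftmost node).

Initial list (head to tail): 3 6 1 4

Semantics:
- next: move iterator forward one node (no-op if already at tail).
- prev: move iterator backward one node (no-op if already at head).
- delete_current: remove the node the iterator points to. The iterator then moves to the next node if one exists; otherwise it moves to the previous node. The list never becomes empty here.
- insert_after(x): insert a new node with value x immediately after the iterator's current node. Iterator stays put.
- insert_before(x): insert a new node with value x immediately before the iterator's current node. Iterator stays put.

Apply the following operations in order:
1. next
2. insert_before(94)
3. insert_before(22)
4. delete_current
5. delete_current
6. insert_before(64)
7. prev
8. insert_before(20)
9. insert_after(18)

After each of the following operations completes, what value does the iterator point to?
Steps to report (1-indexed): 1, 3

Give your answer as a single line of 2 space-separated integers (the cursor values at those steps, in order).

Answer: 6 6

Derivation:
After 1 (next): list=[3, 6, 1, 4] cursor@6
After 2 (insert_before(94)): list=[3, 94, 6, 1, 4] cursor@6
After 3 (insert_before(22)): list=[3, 94, 22, 6, 1, 4] cursor@6
After 4 (delete_current): list=[3, 94, 22, 1, 4] cursor@1
After 5 (delete_current): list=[3, 94, 22, 4] cursor@4
After 6 (insert_before(64)): list=[3, 94, 22, 64, 4] cursor@4
After 7 (prev): list=[3, 94, 22, 64, 4] cursor@64
After 8 (insert_before(20)): list=[3, 94, 22, 20, 64, 4] cursor@64
After 9 (insert_after(18)): list=[3, 94, 22, 20, 64, 18, 4] cursor@64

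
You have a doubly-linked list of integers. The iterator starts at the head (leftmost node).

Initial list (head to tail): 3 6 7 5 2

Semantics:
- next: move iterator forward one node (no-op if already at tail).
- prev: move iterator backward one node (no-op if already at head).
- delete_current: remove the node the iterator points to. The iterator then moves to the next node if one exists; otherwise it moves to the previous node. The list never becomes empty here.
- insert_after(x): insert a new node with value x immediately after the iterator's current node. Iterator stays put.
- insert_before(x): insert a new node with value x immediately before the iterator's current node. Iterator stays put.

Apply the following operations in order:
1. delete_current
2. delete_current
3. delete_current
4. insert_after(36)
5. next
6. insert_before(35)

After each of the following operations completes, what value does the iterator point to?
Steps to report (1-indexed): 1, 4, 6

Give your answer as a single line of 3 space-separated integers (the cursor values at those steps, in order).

After 1 (delete_current): list=[6, 7, 5, 2] cursor@6
After 2 (delete_current): list=[7, 5, 2] cursor@7
After 3 (delete_current): list=[5, 2] cursor@5
After 4 (insert_after(36)): list=[5, 36, 2] cursor@5
After 5 (next): list=[5, 36, 2] cursor@36
After 6 (insert_before(35)): list=[5, 35, 36, 2] cursor@36

Answer: 6 5 36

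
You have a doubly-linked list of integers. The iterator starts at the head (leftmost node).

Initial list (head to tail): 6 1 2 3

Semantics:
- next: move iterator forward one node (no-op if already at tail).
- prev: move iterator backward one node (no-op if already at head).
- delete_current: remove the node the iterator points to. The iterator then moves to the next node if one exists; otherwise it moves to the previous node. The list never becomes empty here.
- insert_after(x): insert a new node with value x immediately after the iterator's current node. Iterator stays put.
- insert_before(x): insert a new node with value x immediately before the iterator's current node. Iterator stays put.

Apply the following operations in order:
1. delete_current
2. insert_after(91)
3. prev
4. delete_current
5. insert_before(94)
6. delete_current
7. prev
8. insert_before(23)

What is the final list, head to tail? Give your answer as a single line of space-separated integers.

Answer: 23 94 2 3

Derivation:
After 1 (delete_current): list=[1, 2, 3] cursor@1
After 2 (insert_after(91)): list=[1, 91, 2, 3] cursor@1
After 3 (prev): list=[1, 91, 2, 3] cursor@1
After 4 (delete_current): list=[91, 2, 3] cursor@91
After 5 (insert_before(94)): list=[94, 91, 2, 3] cursor@91
After 6 (delete_current): list=[94, 2, 3] cursor@2
After 7 (prev): list=[94, 2, 3] cursor@94
After 8 (insert_before(23)): list=[23, 94, 2, 3] cursor@94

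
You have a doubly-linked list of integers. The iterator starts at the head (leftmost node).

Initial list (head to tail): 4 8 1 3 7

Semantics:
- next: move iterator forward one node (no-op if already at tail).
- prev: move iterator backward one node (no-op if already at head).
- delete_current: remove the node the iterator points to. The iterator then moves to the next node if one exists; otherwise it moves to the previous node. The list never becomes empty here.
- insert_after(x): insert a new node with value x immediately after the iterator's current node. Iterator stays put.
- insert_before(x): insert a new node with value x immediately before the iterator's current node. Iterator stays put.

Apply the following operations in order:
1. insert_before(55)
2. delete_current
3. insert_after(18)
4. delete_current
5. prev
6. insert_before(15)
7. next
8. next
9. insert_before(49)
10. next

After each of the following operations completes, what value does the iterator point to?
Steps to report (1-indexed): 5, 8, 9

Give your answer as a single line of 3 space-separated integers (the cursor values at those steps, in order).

Answer: 55 1 1

Derivation:
After 1 (insert_before(55)): list=[55, 4, 8, 1, 3, 7] cursor@4
After 2 (delete_current): list=[55, 8, 1, 3, 7] cursor@8
After 3 (insert_after(18)): list=[55, 8, 18, 1, 3, 7] cursor@8
After 4 (delete_current): list=[55, 18, 1, 3, 7] cursor@18
After 5 (prev): list=[55, 18, 1, 3, 7] cursor@55
After 6 (insert_before(15)): list=[15, 55, 18, 1, 3, 7] cursor@55
After 7 (next): list=[15, 55, 18, 1, 3, 7] cursor@18
After 8 (next): list=[15, 55, 18, 1, 3, 7] cursor@1
After 9 (insert_before(49)): list=[15, 55, 18, 49, 1, 3, 7] cursor@1
After 10 (next): list=[15, 55, 18, 49, 1, 3, 7] cursor@3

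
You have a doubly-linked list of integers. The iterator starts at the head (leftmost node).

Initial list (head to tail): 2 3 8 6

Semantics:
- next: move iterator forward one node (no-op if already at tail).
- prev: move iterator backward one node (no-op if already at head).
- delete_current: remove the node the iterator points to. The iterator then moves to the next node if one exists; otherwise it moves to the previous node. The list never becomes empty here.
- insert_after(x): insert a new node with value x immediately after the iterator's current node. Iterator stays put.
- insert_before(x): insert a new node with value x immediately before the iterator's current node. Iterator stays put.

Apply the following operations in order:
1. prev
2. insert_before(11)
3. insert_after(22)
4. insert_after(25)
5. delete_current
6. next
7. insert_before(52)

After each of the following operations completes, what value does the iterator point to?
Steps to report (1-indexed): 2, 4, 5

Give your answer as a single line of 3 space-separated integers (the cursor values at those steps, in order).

Answer: 2 2 25

Derivation:
After 1 (prev): list=[2, 3, 8, 6] cursor@2
After 2 (insert_before(11)): list=[11, 2, 3, 8, 6] cursor@2
After 3 (insert_after(22)): list=[11, 2, 22, 3, 8, 6] cursor@2
After 4 (insert_after(25)): list=[11, 2, 25, 22, 3, 8, 6] cursor@2
After 5 (delete_current): list=[11, 25, 22, 3, 8, 6] cursor@25
After 6 (next): list=[11, 25, 22, 3, 8, 6] cursor@22
After 7 (insert_before(52)): list=[11, 25, 52, 22, 3, 8, 6] cursor@22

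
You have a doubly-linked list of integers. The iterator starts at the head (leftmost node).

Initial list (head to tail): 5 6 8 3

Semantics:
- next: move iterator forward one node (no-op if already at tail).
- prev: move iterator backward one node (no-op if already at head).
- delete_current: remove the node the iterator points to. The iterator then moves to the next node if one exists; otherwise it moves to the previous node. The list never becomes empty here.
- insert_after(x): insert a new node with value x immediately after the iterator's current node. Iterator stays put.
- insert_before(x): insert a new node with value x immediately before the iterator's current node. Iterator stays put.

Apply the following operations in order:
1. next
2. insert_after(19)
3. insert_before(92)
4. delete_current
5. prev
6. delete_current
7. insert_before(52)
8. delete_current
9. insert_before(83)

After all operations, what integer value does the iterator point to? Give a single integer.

Answer: 8

Derivation:
After 1 (next): list=[5, 6, 8, 3] cursor@6
After 2 (insert_after(19)): list=[5, 6, 19, 8, 3] cursor@6
After 3 (insert_before(92)): list=[5, 92, 6, 19, 8, 3] cursor@6
After 4 (delete_current): list=[5, 92, 19, 8, 3] cursor@19
After 5 (prev): list=[5, 92, 19, 8, 3] cursor@92
After 6 (delete_current): list=[5, 19, 8, 3] cursor@19
After 7 (insert_before(52)): list=[5, 52, 19, 8, 3] cursor@19
After 8 (delete_current): list=[5, 52, 8, 3] cursor@8
After 9 (insert_before(83)): list=[5, 52, 83, 8, 3] cursor@8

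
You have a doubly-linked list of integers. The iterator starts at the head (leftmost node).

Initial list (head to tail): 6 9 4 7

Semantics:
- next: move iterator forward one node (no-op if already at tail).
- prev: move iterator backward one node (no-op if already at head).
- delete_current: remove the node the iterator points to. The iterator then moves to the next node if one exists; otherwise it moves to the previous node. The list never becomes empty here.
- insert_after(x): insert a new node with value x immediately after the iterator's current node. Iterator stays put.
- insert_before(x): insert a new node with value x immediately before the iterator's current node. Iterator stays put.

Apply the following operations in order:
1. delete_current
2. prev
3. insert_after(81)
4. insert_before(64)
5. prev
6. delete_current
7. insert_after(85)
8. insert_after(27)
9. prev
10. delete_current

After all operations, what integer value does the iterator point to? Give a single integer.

Answer: 27

Derivation:
After 1 (delete_current): list=[9, 4, 7] cursor@9
After 2 (prev): list=[9, 4, 7] cursor@9
After 3 (insert_after(81)): list=[9, 81, 4, 7] cursor@9
After 4 (insert_before(64)): list=[64, 9, 81, 4, 7] cursor@9
After 5 (prev): list=[64, 9, 81, 4, 7] cursor@64
After 6 (delete_current): list=[9, 81, 4, 7] cursor@9
After 7 (insert_after(85)): list=[9, 85, 81, 4, 7] cursor@9
After 8 (insert_after(27)): list=[9, 27, 85, 81, 4, 7] cursor@9
After 9 (prev): list=[9, 27, 85, 81, 4, 7] cursor@9
After 10 (delete_current): list=[27, 85, 81, 4, 7] cursor@27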